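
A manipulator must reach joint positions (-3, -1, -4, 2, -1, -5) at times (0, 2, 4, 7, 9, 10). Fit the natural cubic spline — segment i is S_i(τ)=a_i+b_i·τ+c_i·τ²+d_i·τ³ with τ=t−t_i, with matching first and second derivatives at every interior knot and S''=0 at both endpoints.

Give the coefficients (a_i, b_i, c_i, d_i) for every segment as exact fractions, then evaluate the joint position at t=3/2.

  seg 0: a=-3 b=3665/1912 c=0 d=-1753/7648
  seg 1: a=-1 b=-797/956 c=-5259/3824 d=3985/7648
  seg 2: a=-4 b=-157/1912 c=837/478 d=-2021/5736
  seg 3: a=2 b=871/956 c=-2715/1912 d=205/1912
  seg 4: a=-1 b=-3329/956 c=-1485/1912 d=495/1912
S(3/2) = -54963/61184

Δ: Δ0=1, Δ1=-3/2, Δ2=2, Δ3=-3/2, Δ4=-4
row 1: diag=8, rhs=-15; c'=1/4, d'=-15/8
row 2: denom=10−2·1/4=19/2; d'=(21−2·-15/8)/(19/2)=99/38
row 3: denom=10−3·6/19=172/19; d'=(-21−3·99/38)/(172/19)=-1095/344
row 4: denom=6−2·19/86=239/43; d'=(-15−2·-1095/344)/(239/43)=-1485/956
back: M4=-1485/956
back: M3=-1095/344−19/86·-1485/956=-2715/956
back: M2=99/38−6/19·-2715/956=837/239
back: M1=-15/8−1/4·837/239=-5259/1912
M: M0=0, M1=-5259/1912, M2=837/239, M3=-2715/956, M4=-1485/956, M5=0
seg 0: a=-3, c=M0/2=0, d=(M1−M0)/(6·2)=-1753/7648, b=Δ0−h0·(2M0+M1)/6=3665/1912
seg 1: a=-1, c=M1/2=-5259/3824, d=(M2−M1)/(6·2)=3985/7648, b=Δ1−h1·(2M1+M2)/6=-797/956
seg 2: a=-4, c=M2/2=837/478, d=(M3−M2)/(6·3)=-2021/5736, b=Δ2−h2·(2M2+M3)/6=-157/1912
seg 3: a=2, c=M3/2=-2715/1912, d=(M4−M3)/(6·2)=205/1912, b=Δ3−h3·(2M3+M4)/6=871/956
seg 4: a=-1, c=M4/2=-1485/1912, d=(M5−M4)/(6·1)=495/1912, b=Δ4−h4·(2M4+M5)/6=-3329/956
t_q=3/2 → seg 0, τ=3/2; S=-3+3665/1912·τ+0·τ²+-1753/7648·τ³=-54963/61184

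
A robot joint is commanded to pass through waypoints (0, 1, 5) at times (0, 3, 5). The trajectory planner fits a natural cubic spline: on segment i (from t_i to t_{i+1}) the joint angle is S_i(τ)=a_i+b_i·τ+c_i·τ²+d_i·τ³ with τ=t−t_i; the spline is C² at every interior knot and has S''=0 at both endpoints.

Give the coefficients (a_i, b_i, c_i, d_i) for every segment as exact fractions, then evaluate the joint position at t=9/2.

Δ: Δ0=1/3, Δ1=2
row 1: diag=10, rhs=10; c'=1/5, d'=1
back: M1=1
M: M0=0, M1=1, M2=0
seg 0: a=0, c=M0/2=0, d=(M1−M0)/(6·3)=1/18, b=Δ0−h0·(2M0+M1)/6=-1/6
seg 1: a=1, c=M1/2=1/2, d=(M2−M1)/(6·2)=-1/12, b=Δ1−h1·(2M1+M2)/6=4/3
t_q=9/2 → seg 1, τ=3/2; S=1+4/3·τ+1/2·τ²+-1/12·τ³=123/32

  seg 0: a=0 b=-1/6 c=0 d=1/18
  seg 1: a=1 b=4/3 c=1/2 d=-1/12
S(9/2) = 123/32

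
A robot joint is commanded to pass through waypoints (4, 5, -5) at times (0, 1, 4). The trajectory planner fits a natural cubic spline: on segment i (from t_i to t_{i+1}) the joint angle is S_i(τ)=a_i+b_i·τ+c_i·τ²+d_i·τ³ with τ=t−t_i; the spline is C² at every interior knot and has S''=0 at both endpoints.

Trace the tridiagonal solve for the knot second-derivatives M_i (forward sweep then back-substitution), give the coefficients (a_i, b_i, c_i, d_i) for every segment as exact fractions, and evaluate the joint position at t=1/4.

  seg 0: a=4 b=37/24 c=0 d=-13/24
  seg 1: a=5 b=-1/12 c=-13/8 d=13/72
S(1/4) = 2241/512

Δ: Δ0=1, Δ1=-10/3
row 1: diag=8, rhs=-26; c'=3/8, d'=-13/4
back: M1=-13/4
M: M0=0, M1=-13/4, M2=0
seg 0: a=4, c=M0/2=0, d=(M1−M0)/(6·1)=-13/24, b=Δ0−h0·(2M0+M1)/6=37/24
seg 1: a=5, c=M1/2=-13/8, d=(M2−M1)/(6·3)=13/72, b=Δ1−h1·(2M1+M2)/6=-1/12
t_q=1/4 → seg 0, τ=1/4; S=4+37/24·τ+0·τ²+-13/24·τ³=2241/512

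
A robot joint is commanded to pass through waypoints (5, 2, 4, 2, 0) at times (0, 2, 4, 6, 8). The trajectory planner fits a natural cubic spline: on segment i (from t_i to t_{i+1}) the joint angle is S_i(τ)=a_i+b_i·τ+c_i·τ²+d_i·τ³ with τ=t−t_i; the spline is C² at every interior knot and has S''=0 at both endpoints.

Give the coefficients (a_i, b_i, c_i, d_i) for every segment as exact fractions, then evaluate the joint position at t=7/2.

  seg 0: a=5 b=-37/16 c=0 d=13/64
  seg 1: a=2 b=1/8 c=39/32 d=-25/64
  seg 2: a=4 b=5/16 c=-9/8 d=15/64
  seg 3: a=2 b=-11/8 c=9/32 d=-3/64
S(7/2) = 1849/512

Δ: Δ0=-3/2, Δ1=1, Δ2=-1, Δ3=-1
row 1: diag=8, rhs=15; c'=1/4, d'=15/8
row 2: denom=8−2·1/4=15/2; d'=(-12−2·15/8)/(15/2)=-21/10
row 3: denom=8−2·4/15=112/15; d'=(0−2·-21/10)/(112/15)=9/16
back: M3=9/16
back: M2=-21/10−4/15·9/16=-9/4
back: M1=15/8−1/4·-9/4=39/16
M: M0=0, M1=39/16, M2=-9/4, M3=9/16, M4=0
seg 0: a=5, c=M0/2=0, d=(M1−M0)/(6·2)=13/64, b=Δ0−h0·(2M0+M1)/6=-37/16
seg 1: a=2, c=M1/2=39/32, d=(M2−M1)/(6·2)=-25/64, b=Δ1−h1·(2M1+M2)/6=1/8
seg 2: a=4, c=M2/2=-9/8, d=(M3−M2)/(6·2)=15/64, b=Δ2−h2·(2M2+M3)/6=5/16
seg 3: a=2, c=M3/2=9/32, d=(M4−M3)/(6·2)=-3/64, b=Δ3−h3·(2M3+M4)/6=-11/8
t_q=7/2 → seg 1, τ=3/2; S=2+1/8·τ+39/32·τ²+-25/64·τ³=1849/512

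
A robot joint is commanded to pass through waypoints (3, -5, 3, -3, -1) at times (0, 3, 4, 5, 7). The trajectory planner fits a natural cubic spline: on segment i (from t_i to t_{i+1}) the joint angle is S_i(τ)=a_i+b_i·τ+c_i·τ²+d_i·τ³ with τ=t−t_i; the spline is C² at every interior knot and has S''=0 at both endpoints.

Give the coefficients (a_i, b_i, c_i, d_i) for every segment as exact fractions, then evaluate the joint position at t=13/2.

Δ: Δ0=-8/3, Δ1=8, Δ2=-6, Δ3=1
row 1: diag=8, rhs=64; c'=1/8, d'=8
row 2: denom=4−1·1/8=31/8; d'=(-84−1·8)/(31/8)=-736/31
row 3: denom=6−1·8/31=178/31; d'=(42−1·-736/31)/(178/31)=1019/89
back: M3=1019/89
back: M2=-736/31−8/31·1019/89=-2376/89
back: M1=8−1/8·-2376/89=1009/89
M: M0=0, M1=1009/89, M2=-2376/89, M3=1019/89, M4=0
seg 0: a=3, c=M0/2=0, d=(M1−M0)/(6·3)=1009/1602, b=Δ0−h0·(2M0+M1)/6=-4451/534
seg 1: a=-5, c=M1/2=1009/178, d=(M2−M1)/(6·1)=-3385/534, b=Δ1−h1·(2M1+M2)/6=2315/267
seg 2: a=3, c=M2/2=-1188/89, d=(M3−M2)/(6·1)=3395/534, b=Δ2−h2·(2M2+M3)/6=529/534
seg 3: a=-3, c=M3/2=1019/178, d=(M4−M3)/(6·2)=-1019/1068, b=Δ3−h3·(2M3+M4)/6=-1771/267
t_q=13/2 → seg 3, τ=3/2; S=-3+-1771/267·τ+1019/178·τ²+-1019/1068·τ³=-9367/2848

  seg 0: a=3 b=-4451/534 c=0 d=1009/1602
  seg 1: a=-5 b=2315/267 c=1009/178 d=-3385/534
  seg 2: a=3 b=529/534 c=-1188/89 d=3395/534
  seg 3: a=-3 b=-1771/267 c=1019/178 d=-1019/1068
S(13/2) = -9367/2848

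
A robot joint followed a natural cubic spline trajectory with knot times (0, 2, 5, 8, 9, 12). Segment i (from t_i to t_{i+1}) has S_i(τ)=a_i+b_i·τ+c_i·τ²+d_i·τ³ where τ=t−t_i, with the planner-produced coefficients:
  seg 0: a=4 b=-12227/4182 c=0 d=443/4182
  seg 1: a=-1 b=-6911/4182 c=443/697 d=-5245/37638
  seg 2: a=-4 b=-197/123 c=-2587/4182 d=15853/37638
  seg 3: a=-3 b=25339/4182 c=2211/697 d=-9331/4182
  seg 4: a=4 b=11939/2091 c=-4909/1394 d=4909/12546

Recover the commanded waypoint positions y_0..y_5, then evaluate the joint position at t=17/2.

y_0=4 y_1=-1 y_2=-4 y_3=-3 y_4=4 y_5=0
S(17/2) = 6063/11152

y_0 = S_0(0) = a_0 = 4
y_1 = S_1(0) = a_1 = -1
y_2 = S_2(0) = a_2 = -4
y_3 = S_3(0) = a_3 = -3
y_4 = S_4(0) = a_4 = 4
y_5 = S_4(3) = 0
t_q=17/2 is in segment 3 (τ=1/2); S_3(τ)=6063/11152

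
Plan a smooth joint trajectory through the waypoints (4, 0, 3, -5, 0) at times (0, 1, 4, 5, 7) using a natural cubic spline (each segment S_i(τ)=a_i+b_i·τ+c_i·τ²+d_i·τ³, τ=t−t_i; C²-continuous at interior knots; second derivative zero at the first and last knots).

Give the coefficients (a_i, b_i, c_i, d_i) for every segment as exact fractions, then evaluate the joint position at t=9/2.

  seg 0: a=4 b=-3433/644 c=0 d=857/644
  seg 1: a=0 b=-431/322 c=2571/644 d=-2069/1932
  seg 2: a=3 b=-4057/644 c=-909/161 d=363/92
  seg 3: a=-5 b=-1853/322 c=3987/644 d=-1329/1288
S(9/2) = -5503/5152

Δ: Δ0=-4, Δ1=1, Δ2=-8, Δ3=5/2
row 1: diag=8, rhs=30; c'=3/8, d'=15/4
row 2: denom=8−3·3/8=55/8; d'=(-54−3·15/4)/(55/8)=-522/55
row 3: denom=6−1·8/55=322/55; d'=(63−1·-522/55)/(322/55)=3987/322
back: M3=3987/322
back: M2=-522/55−8/55·3987/322=-1818/161
back: M1=15/4−3/8·-1818/161=2571/322
M: M0=0, M1=2571/322, M2=-1818/161, M3=3987/322, M4=0
seg 0: a=4, c=M0/2=0, d=(M1−M0)/(6·1)=857/644, b=Δ0−h0·(2M0+M1)/6=-3433/644
seg 1: a=0, c=M1/2=2571/644, d=(M2−M1)/(6·3)=-2069/1932, b=Δ1−h1·(2M1+M2)/6=-431/322
seg 2: a=3, c=M2/2=-909/161, d=(M3−M2)/(6·1)=363/92, b=Δ2−h2·(2M2+M3)/6=-4057/644
seg 3: a=-5, c=M3/2=3987/644, d=(M4−M3)/(6·2)=-1329/1288, b=Δ3−h3·(2M3+M4)/6=-1853/322
t_q=9/2 → seg 2, τ=1/2; S=3+-4057/644·τ+-909/161·τ²+363/92·τ³=-5503/5152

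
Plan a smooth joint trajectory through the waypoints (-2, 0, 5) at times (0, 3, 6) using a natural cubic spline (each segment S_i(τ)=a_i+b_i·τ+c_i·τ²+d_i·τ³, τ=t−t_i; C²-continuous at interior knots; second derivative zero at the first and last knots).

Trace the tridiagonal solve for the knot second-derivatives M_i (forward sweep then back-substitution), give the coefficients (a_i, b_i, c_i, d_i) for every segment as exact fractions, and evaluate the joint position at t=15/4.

Δ: Δ0=2/3, Δ1=5/3
row 1: diag=12, rhs=6; c'=1/4, d'=1/2
back: M1=1/2
M: M0=0, M1=1/2, M2=0
seg 0: a=-2, c=M0/2=0, d=(M1−M0)/(6·3)=1/36, b=Δ0−h0·(2M0+M1)/6=5/12
seg 1: a=0, c=M1/2=1/4, d=(M2−M1)/(6·3)=-1/36, b=Δ1−h1·(2M1+M2)/6=7/6
t_q=15/4 → seg 1, τ=3/4; S=0+7/6·τ+1/4·τ²+-1/36·τ³=257/256

  seg 0: a=-2 b=5/12 c=0 d=1/36
  seg 1: a=0 b=7/6 c=1/4 d=-1/36
S(15/4) = 257/256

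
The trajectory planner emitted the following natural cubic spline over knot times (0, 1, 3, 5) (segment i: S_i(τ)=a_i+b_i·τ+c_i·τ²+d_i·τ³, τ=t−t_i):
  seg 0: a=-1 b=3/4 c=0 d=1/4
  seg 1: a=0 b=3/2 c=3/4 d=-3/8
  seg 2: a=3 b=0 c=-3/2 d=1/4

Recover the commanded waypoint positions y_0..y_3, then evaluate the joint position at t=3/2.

y_0=-1 y_1=0 y_2=3 y_3=-1
S(3/2) = 57/64

y_0 = S_0(0) = a_0 = -1
y_1 = S_1(0) = a_1 = 0
y_2 = S_2(0) = a_2 = 3
y_3 = S_2(2) = -1
t_q=3/2 is in segment 1 (τ=1/2); S_1(τ)=57/64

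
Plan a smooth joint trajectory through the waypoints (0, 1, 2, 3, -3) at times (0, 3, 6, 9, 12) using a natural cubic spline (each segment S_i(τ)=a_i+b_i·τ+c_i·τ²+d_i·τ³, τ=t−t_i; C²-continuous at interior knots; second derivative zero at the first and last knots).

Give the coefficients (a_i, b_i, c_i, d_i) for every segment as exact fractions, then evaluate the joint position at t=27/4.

  seg 0: a=0 b=3/8 c=0 d=-1/216
  seg 1: a=1 b=1/4 c=-1/24 d=5/216
  seg 2: a=2 b=5/8 c=1/6 d=-19/216
  seg 3: a=3 b=-3/4 c=-5/8 d=5/72
S(27/4) = 1293/512

Δ: Δ0=1/3, Δ1=1/3, Δ2=1/3, Δ3=-2
row 1: diag=12, rhs=0; c'=1/4, d'=0
row 2: denom=12−3·1/4=45/4; d'=(0−3·0)/(45/4)=0
row 3: denom=12−3·4/15=56/5; d'=(-14−3·0)/(56/5)=-5/4
back: M3=-5/4
back: M2=0−4/15·-5/4=1/3
back: M1=0−1/4·1/3=-1/12
M: M0=0, M1=-1/12, M2=1/3, M3=-5/4, M4=0
seg 0: a=0, c=M0/2=0, d=(M1−M0)/(6·3)=-1/216, b=Δ0−h0·(2M0+M1)/6=3/8
seg 1: a=1, c=M1/2=-1/24, d=(M2−M1)/(6·3)=5/216, b=Δ1−h1·(2M1+M2)/6=1/4
seg 2: a=2, c=M2/2=1/6, d=(M3−M2)/(6·3)=-19/216, b=Δ2−h2·(2M2+M3)/6=5/8
seg 3: a=3, c=M3/2=-5/8, d=(M4−M3)/(6·3)=5/72, b=Δ3−h3·(2M3+M4)/6=-3/4
t_q=27/4 → seg 2, τ=3/4; S=2+5/8·τ+1/6·τ²+-19/216·τ³=1293/512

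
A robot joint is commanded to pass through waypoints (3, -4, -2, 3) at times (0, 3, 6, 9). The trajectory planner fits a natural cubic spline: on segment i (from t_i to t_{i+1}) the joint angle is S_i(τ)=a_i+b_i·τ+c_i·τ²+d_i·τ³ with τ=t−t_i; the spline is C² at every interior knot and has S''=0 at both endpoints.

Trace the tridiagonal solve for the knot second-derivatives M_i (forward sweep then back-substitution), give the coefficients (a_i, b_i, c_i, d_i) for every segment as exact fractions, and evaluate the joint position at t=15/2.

Δ: Δ0=-7/3, Δ1=2/3, Δ2=5/3
row 1: diag=12, rhs=18; c'=1/4, d'=3/2
row 2: denom=12−3·1/4=45/4; d'=(6−3·3/2)/(45/4)=2/15
back: M2=2/15
back: M1=3/2−1/4·2/15=22/15
M: M0=0, M1=22/15, M2=2/15, M3=0
seg 0: a=3, c=M0/2=0, d=(M1−M0)/(6·3)=11/135, b=Δ0−h0·(2M0+M1)/6=-46/15
seg 1: a=-4, c=M1/2=11/15, d=(M2−M1)/(6·3)=-2/27, b=Δ1−h1·(2M1+M2)/6=-13/15
seg 2: a=-2, c=M2/2=1/15, d=(M3−M2)/(6·3)=-1/135, b=Δ2−h2·(2M2+M3)/6=23/15
t_q=15/2 → seg 2, τ=3/2; S=-2+23/15·τ+1/15·τ²+-1/135·τ³=17/40

  seg 0: a=3 b=-46/15 c=0 d=11/135
  seg 1: a=-4 b=-13/15 c=11/15 d=-2/27
  seg 2: a=-2 b=23/15 c=1/15 d=-1/135
S(15/2) = 17/40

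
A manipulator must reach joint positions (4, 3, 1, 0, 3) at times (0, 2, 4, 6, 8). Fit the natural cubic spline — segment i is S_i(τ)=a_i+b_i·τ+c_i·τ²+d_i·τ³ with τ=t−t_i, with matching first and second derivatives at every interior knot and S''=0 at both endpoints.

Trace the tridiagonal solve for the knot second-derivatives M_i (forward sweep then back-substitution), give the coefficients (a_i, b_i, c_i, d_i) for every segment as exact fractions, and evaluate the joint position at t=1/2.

Δ: Δ0=-1/2, Δ1=-1, Δ2=-1/2, Δ3=3/2
row 1: diag=8, rhs=-3; c'=1/4, d'=-3/8
row 2: denom=8−2·1/4=15/2; d'=(3−2·-3/8)/(15/2)=1/2
row 3: denom=8−2·4/15=112/15; d'=(12−2·1/2)/(112/15)=165/112
back: M3=165/112
back: M2=1/2−4/15·165/112=3/28
back: M1=-3/8−1/4·3/28=-45/112
M: M0=0, M1=-45/112, M2=3/28, M3=165/112, M4=0
seg 0: a=4, c=M0/2=0, d=(M1−M0)/(6·2)=-15/448, b=Δ0−h0·(2M0+M1)/6=-41/112
seg 1: a=3, c=M1/2=-45/224, d=(M2−M1)/(6·2)=19/448, b=Δ1−h1·(2M1+M2)/6=-43/56
seg 2: a=1, c=M2/2=3/56, d=(M3−M2)/(6·2)=51/448, b=Δ2−h2·(2M2+M3)/6=-17/16
seg 3: a=0, c=M3/2=165/224, d=(M4−M3)/(6·2)=-55/448, b=Δ3−h3·(2M3+M4)/6=29/56
t_q=1/2 → seg 0, τ=1/2; S=4+-41/112·τ+0·τ²+-15/448·τ³=13665/3584

  seg 0: a=4 b=-41/112 c=0 d=-15/448
  seg 1: a=3 b=-43/56 c=-45/224 d=19/448
  seg 2: a=1 b=-17/16 c=3/56 d=51/448
  seg 3: a=0 b=29/56 c=165/224 d=-55/448
S(1/2) = 13665/3584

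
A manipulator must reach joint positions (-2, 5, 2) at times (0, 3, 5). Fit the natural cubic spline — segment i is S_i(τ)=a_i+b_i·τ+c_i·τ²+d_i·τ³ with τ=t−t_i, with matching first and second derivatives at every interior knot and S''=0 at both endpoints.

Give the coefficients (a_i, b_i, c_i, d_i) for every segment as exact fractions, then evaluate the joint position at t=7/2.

Δ: Δ0=7/3, Δ1=-3/2
row 1: diag=10, rhs=-23; c'=1/5, d'=-23/10
back: M1=-23/10
M: M0=0, M1=-23/10, M2=0
seg 0: a=-2, c=M0/2=0, d=(M1−M0)/(6·3)=-23/180, b=Δ0−h0·(2M0+M1)/6=209/60
seg 1: a=5, c=M1/2=-23/20, d=(M2−M1)/(6·2)=23/120, b=Δ1−h1·(2M1+M2)/6=1/30
t_q=7/2 → seg 1, τ=1/2; S=5+1/30·τ+-23/20·τ²+23/120·τ³=1521/320

  seg 0: a=-2 b=209/60 c=0 d=-23/180
  seg 1: a=5 b=1/30 c=-23/20 d=23/120
S(7/2) = 1521/320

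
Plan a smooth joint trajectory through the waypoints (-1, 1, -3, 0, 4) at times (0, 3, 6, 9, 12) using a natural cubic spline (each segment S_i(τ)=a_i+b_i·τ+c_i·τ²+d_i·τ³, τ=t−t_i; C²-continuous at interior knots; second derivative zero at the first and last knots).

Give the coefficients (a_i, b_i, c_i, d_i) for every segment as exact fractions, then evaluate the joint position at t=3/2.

Δ: Δ0=2/3, Δ1=-4/3, Δ2=1, Δ3=4/3
row 1: diag=12, rhs=-12; c'=1/4, d'=-1
row 2: denom=12−3·1/4=45/4; d'=(14−3·-1)/(45/4)=68/45
row 3: denom=12−3·4/15=56/5; d'=(2−3·68/45)/(56/5)=-19/84
back: M3=-19/84
back: M2=68/45−4/15·-19/84=11/7
back: M1=-1−1/4·11/7=-39/28
M: M0=0, M1=-39/28, M2=11/7, M3=-19/84, M4=0
seg 0: a=-1, c=M0/2=0, d=(M1−M0)/(6·3)=-13/168, b=Δ0−h0·(2M0+M1)/6=229/168
seg 1: a=1, c=M1/2=-39/56, d=(M2−M1)/(6·3)=83/504, b=Δ1−h1·(2M1+M2)/6=-61/84
seg 2: a=-3, c=M2/2=11/14, d=(M3−M2)/(6·3)=-151/1512, b=Δ2−h2·(2M2+M3)/6=-11/24
seg 3: a=0, c=M3/2=-19/168, d=(M4−M3)/(6·3)=19/1512, b=Δ3−h3·(2M3+M4)/6=131/84
t_q=3/2 → seg 0, τ=3/2; S=-1+229/168·τ+0·τ²+-13/168·τ³=351/448

  seg 0: a=-1 b=229/168 c=0 d=-13/168
  seg 1: a=1 b=-61/84 c=-39/56 d=83/504
  seg 2: a=-3 b=-11/24 c=11/14 d=-151/1512
  seg 3: a=0 b=131/84 c=-19/168 d=19/1512
S(3/2) = 351/448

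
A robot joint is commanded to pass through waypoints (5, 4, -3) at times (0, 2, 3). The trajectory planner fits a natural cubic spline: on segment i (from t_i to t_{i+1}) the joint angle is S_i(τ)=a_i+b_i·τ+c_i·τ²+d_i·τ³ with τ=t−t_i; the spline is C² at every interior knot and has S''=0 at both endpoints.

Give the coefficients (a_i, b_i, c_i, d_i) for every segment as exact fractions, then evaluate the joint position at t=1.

  seg 0: a=5 b=5/3 c=0 d=-13/24
  seg 1: a=4 b=-29/6 c=-13/4 d=13/12
S(1) = 49/8

Δ: Δ0=-1/2, Δ1=-7
row 1: diag=6, rhs=-39; c'=1/6, d'=-13/2
back: M1=-13/2
M: M0=0, M1=-13/2, M2=0
seg 0: a=5, c=M0/2=0, d=(M1−M0)/(6·2)=-13/24, b=Δ0−h0·(2M0+M1)/6=5/3
seg 1: a=4, c=M1/2=-13/4, d=(M2−M1)/(6·1)=13/12, b=Δ1−h1·(2M1+M2)/6=-29/6
t_q=1 → seg 0, τ=1; S=5+5/3·τ+0·τ²+-13/24·τ³=49/8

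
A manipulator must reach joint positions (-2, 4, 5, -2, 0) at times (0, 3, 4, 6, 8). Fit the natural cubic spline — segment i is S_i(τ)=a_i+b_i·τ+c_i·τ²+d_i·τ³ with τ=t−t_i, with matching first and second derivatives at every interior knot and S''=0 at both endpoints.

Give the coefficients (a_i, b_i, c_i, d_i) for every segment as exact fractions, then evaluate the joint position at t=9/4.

  seg 0: a=-2 b=685/344 c=0 d=1/1032
  seg 1: a=4 b=347/172 c=3/344 d=-353/344
  seg 2: a=5 b=-359/344 c=-132/43 d=1267/1376
  seg 3: a=-2 b=-391/172 c=1689/688 d=-563/1376
S(9/4) = 54851/22016

Δ: Δ0=2, Δ1=1, Δ2=-7/2, Δ3=1
row 1: diag=8, rhs=-6; c'=1/8, d'=-3/4
row 2: denom=6−1·1/8=47/8; d'=(-27−1·-3/4)/(47/8)=-210/47
row 3: denom=8−2·16/47=344/47; d'=(27−2·-210/47)/(344/47)=1689/344
back: M3=1689/344
back: M2=-210/47−16/47·1689/344=-264/43
back: M1=-3/4−1/8·-264/43=3/172
M: M0=0, M1=3/172, M2=-264/43, M3=1689/344, M4=0
seg 0: a=-2, c=M0/2=0, d=(M1−M0)/(6·3)=1/1032, b=Δ0−h0·(2M0+M1)/6=685/344
seg 1: a=4, c=M1/2=3/344, d=(M2−M1)/(6·1)=-353/344, b=Δ1−h1·(2M1+M2)/6=347/172
seg 2: a=5, c=M2/2=-132/43, d=(M3−M2)/(6·2)=1267/1376, b=Δ2−h2·(2M2+M3)/6=-359/344
seg 3: a=-2, c=M3/2=1689/688, d=(M4−M3)/(6·2)=-563/1376, b=Δ3−h3·(2M3+M4)/6=-391/172
t_q=9/4 → seg 0, τ=9/4; S=-2+685/344·τ+0·τ²+1/1032·τ³=54851/22016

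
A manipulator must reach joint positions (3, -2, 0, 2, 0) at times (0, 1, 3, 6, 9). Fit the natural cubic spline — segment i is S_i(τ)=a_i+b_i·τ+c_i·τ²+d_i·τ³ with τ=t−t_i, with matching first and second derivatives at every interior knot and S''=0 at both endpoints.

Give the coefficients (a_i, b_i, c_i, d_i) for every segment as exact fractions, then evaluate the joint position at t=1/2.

Δ: Δ0=-5, Δ1=1, Δ2=2/3, Δ3=-2/3
row 1: diag=6, rhs=36; c'=1/3, d'=6
row 2: denom=10−2·1/3=28/3; d'=(-2−2·6)/(28/3)=-3/2
row 3: denom=12−3·9/28=309/28; d'=(-8−3·-3/2)/(309/28)=-98/309
back: M3=-98/309
back: M2=-3/2−9/28·-98/309=-144/103
back: M1=6−1/3·-144/103=666/103
M: M0=0, M1=666/103, M2=-144/103, M3=-98/309, M4=0
seg 0: a=3, c=M0/2=0, d=(M1−M0)/(6·1)=111/103, b=Δ0−h0·(2M0+M1)/6=-626/103
seg 1: a=-2, c=M1/2=333/103, d=(M2−M1)/(6·2)=-135/206, b=Δ1−h1·(2M1+M2)/6=-293/103
seg 2: a=0, c=M2/2=-72/103, d=(M3−M2)/(6·3)=167/2781, b=Δ2−h2·(2M2+M3)/6=229/103
seg 3: a=2, c=M3/2=-49/309, d=(M4−M3)/(6·3)=49/2781, b=Δ3−h3·(2M3+M4)/6=-36/103
t_q=1/2 → seg 0, τ=1/2; S=3+-626/103·τ+0·τ²+111/103·τ³=79/824

  seg 0: a=3 b=-626/103 c=0 d=111/103
  seg 1: a=-2 b=-293/103 c=333/103 d=-135/206
  seg 2: a=0 b=229/103 c=-72/103 d=167/2781
  seg 3: a=2 b=-36/103 c=-49/309 d=49/2781
S(1/2) = 79/824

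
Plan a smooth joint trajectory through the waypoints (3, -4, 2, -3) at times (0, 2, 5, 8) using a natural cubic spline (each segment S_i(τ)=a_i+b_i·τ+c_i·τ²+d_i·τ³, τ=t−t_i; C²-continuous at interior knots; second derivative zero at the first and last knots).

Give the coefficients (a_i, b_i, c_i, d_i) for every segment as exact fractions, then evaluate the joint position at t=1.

  seg 0: a=3 b=-1085/222 c=0 d=77/222
  seg 1: a=-4 b=-161/222 c=77/37 d=-781/1998
  seg 2: a=2 b=134/111 c=-319/222 d=319/1998
S(1) = -57/37

Δ: Δ0=-7/2, Δ1=2, Δ2=-5/3
row 1: diag=10, rhs=33; c'=3/10, d'=33/10
row 2: denom=12−3·3/10=111/10; d'=(-22−3·33/10)/(111/10)=-319/111
back: M2=-319/111
back: M1=33/10−3/10·-319/111=154/37
M: M0=0, M1=154/37, M2=-319/111, M3=0
seg 0: a=3, c=M0/2=0, d=(M1−M0)/(6·2)=77/222, b=Δ0−h0·(2M0+M1)/6=-1085/222
seg 1: a=-4, c=M1/2=77/37, d=(M2−M1)/(6·3)=-781/1998, b=Δ1−h1·(2M1+M2)/6=-161/222
seg 2: a=2, c=M2/2=-319/222, d=(M3−M2)/(6·3)=319/1998, b=Δ2−h2·(2M2+M3)/6=134/111
t_q=1 → seg 0, τ=1; S=3+-1085/222·τ+0·τ²+77/222·τ³=-57/37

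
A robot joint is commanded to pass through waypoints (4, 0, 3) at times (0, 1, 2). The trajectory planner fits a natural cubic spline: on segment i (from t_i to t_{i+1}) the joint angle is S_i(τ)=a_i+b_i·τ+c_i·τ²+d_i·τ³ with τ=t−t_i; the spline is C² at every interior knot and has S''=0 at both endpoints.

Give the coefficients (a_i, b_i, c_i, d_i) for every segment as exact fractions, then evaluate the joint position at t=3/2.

  seg 0: a=4 b=-23/4 c=0 d=7/4
  seg 1: a=0 b=-1/2 c=21/4 d=-7/4
S(3/2) = 27/32

Δ: Δ0=-4, Δ1=3
row 1: diag=4, rhs=42; c'=1/4, d'=21/2
back: M1=21/2
M: M0=0, M1=21/2, M2=0
seg 0: a=4, c=M0/2=0, d=(M1−M0)/(6·1)=7/4, b=Δ0−h0·(2M0+M1)/6=-23/4
seg 1: a=0, c=M1/2=21/4, d=(M2−M1)/(6·1)=-7/4, b=Δ1−h1·(2M1+M2)/6=-1/2
t_q=3/2 → seg 1, τ=1/2; S=0+-1/2·τ+21/4·τ²+-7/4·τ³=27/32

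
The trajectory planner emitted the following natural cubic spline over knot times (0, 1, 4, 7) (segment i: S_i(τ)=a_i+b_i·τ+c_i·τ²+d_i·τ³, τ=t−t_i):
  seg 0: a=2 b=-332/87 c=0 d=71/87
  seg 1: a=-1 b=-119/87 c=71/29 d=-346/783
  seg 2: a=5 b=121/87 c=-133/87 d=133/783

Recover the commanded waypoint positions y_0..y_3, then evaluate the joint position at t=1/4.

y_0=2 y_1=-1 y_2=5 y_3=0
S(1/4) = 1965/1856

y_0 = S_0(0) = a_0 = 2
y_1 = S_1(0) = a_1 = -1
y_2 = S_2(0) = a_2 = 5
y_3 = S_2(3) = 0
t_q=1/4 is in segment 0 (τ=1/4); S_0(τ)=1965/1856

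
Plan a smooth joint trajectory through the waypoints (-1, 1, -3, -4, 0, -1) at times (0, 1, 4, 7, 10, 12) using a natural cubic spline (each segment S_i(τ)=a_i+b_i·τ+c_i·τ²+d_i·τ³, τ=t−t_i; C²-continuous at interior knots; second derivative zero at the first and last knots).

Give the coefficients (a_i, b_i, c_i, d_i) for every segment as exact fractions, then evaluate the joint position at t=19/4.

  seg 0: a=-1 b=14765/5958 c=0 d=-2849/5958
  seg 1: a=1 b=3109/2979 c=-2849/1986 d=11479/53622
  seg 2: a=-3 b=-10627/5958 c=1466/2979 d=-155/53622
  seg 3: a=-4 b=3250/2979 c=2777/5958 d=-6887/53622
  seg 4: a=0 b=2501/5958 c=-685/993 d=685/5958
S(19/4) = -172105/42368

Δ: Δ0=2, Δ1=-4/3, Δ2=-1/3, Δ3=4/3, Δ4=-1/2
row 1: diag=8, rhs=-20; c'=3/8, d'=-5/2
row 2: denom=12−3·3/8=87/8; d'=(6−3·-5/2)/(87/8)=36/29
row 3: denom=12−3·8/29=324/29; d'=(10−3·36/29)/(324/29)=91/162
row 4: denom=10−3·29/108=331/36; d'=(-11−3·91/162)/(331/36)=-1370/993
back: M4=-1370/993
back: M3=91/162−29/108·-1370/993=2777/2979
back: M2=36/29−8/29·2777/2979=2932/2979
back: M1=-5/2−3/8·2932/2979=-2849/993
M: M0=0, M1=-2849/993, M2=2932/2979, M3=2777/2979, M4=-1370/993, M5=0
seg 0: a=-1, c=M0/2=0, d=(M1−M0)/(6·1)=-2849/5958, b=Δ0−h0·(2M0+M1)/6=14765/5958
seg 1: a=1, c=M1/2=-2849/1986, d=(M2−M1)/(6·3)=11479/53622, b=Δ1−h1·(2M1+M2)/6=3109/2979
seg 2: a=-3, c=M2/2=1466/2979, d=(M3−M2)/(6·3)=-155/53622, b=Δ2−h2·(2M2+M3)/6=-10627/5958
seg 3: a=-4, c=M3/2=2777/5958, d=(M4−M3)/(6·3)=-6887/53622, b=Δ3−h3·(2M3+M4)/6=3250/2979
seg 4: a=0, c=M4/2=-685/993, d=(M5−M4)/(6·2)=685/5958, b=Δ4−h4·(2M4+M5)/6=2501/5958
t_q=19/4 → seg 2, τ=3/4; S=-3+-10627/5958·τ+1466/2979·τ²+-155/53622·τ³=-172105/42368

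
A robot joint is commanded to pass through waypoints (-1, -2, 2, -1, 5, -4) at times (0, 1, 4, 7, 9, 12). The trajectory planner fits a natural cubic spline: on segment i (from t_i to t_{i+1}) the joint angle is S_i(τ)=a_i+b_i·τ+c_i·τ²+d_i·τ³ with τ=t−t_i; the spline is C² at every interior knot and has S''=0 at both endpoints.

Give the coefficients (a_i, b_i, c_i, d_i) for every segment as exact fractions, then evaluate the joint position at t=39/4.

Δ: Δ0=-1, Δ1=4/3, Δ2=-1, Δ3=3, Δ4=-3
row 1: diag=8, rhs=14; c'=3/8, d'=7/4
row 2: denom=12−3·3/8=87/8; d'=(-14−3·7/4)/(87/8)=-154/87
row 3: denom=10−3·8/29=266/29; d'=(24−3·-154/87)/(266/29)=425/133
row 4: denom=10−2·29/133=1272/133; d'=(-36−2·425/133)/(1272/133)=-2819/636
back: M4=-2819/636
back: M3=425/133−29/133·-2819/636=2647/636
back: M2=-154/87−8/29·2647/636=-464/159
back: M1=7/4−3/8·-464/159=603/212
M: M0=0, M1=603/212, M2=-464/159, M3=2647/636, M4=-2819/636, M5=0
seg 0: a=-1, c=M0/2=0, d=(M1−M0)/(6·1)=201/424, b=Δ0−h0·(2M0+M1)/6=-625/424
seg 1: a=-2, c=M1/2=603/424, d=(M2−M1)/(6·3)=-3665/11448, b=Δ1−h1·(2M1+M2)/6=-11/212
seg 2: a=2, c=M2/2=-232/159, d=(M3−M2)/(6·3)=1501/3816, b=Δ2−h2·(2M2+M3)/6=-69/424
seg 3: a=-1, c=M3/2=2647/1272, d=(M4−M3)/(6·2)=-911/1272, b=Δ3−h3·(2M3+M4)/6=361/212
seg 4: a=5, c=M4/2=-2819/1272, d=(M5−M4)/(6·3)=2819/11448, b=Δ4−h4·(2M4+M5)/6=911/636
t_q=39/4 → seg 4, τ=3/4; S=5+911/636·τ+-2819/1272·τ²+2819/11448·τ³=133823/27136

  seg 0: a=-1 b=-625/424 c=0 d=201/424
  seg 1: a=-2 b=-11/212 c=603/424 d=-3665/11448
  seg 2: a=2 b=-69/424 c=-232/159 d=1501/3816
  seg 3: a=-1 b=361/212 c=2647/1272 d=-911/1272
  seg 4: a=5 b=911/636 c=-2819/1272 d=2819/11448
S(39/4) = 133823/27136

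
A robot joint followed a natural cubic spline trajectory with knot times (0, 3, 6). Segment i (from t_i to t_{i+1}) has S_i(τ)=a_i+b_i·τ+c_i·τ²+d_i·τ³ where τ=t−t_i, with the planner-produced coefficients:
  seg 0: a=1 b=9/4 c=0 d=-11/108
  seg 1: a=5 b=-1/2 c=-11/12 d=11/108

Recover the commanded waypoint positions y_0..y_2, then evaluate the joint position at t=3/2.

y_0=1 y_1=5 y_2=-2
S(3/2) = 129/32

y_0 = S_0(0) = a_0 = 1
y_1 = S_1(0) = a_1 = 5
y_2 = S_1(3) = -2
t_q=3/2 is in segment 0 (τ=3/2); S_0(τ)=129/32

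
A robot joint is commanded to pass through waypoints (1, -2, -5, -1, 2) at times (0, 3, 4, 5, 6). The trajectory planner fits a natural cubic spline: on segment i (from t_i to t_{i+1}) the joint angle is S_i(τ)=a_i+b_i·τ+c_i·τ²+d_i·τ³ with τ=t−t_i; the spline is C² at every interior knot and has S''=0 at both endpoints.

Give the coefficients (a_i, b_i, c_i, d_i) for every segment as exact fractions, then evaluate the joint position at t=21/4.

Δ: Δ0=-1, Δ1=-3, Δ2=4, Δ3=3
row 1: diag=8, rhs=-12; c'=1/8, d'=-3/2
row 2: denom=4−1·1/8=31/8; d'=(42−1·-3/2)/(31/8)=348/31
row 3: denom=4−1·8/31=116/31; d'=(-6−1·348/31)/(116/31)=-267/58
back: M3=-267/58
back: M2=348/31−8/31·-267/58=360/29
back: M1=-3/2−1/8·360/29=-177/58
M: M0=0, M1=-177/58, M2=360/29, M3=-267/58, M4=0
seg 0: a=1, c=M0/2=0, d=(M1−M0)/(6·3)=-59/348, b=Δ0−h0·(2M0+M1)/6=61/116
seg 1: a=-2, c=M1/2=-177/116, d=(M2−M1)/(6·1)=299/116, b=Δ1−h1·(2M1+M2)/6=-235/58
seg 2: a=-5, c=M2/2=180/29, d=(M3−M2)/(6·1)=-329/116, b=Δ2−h2·(2M2+M3)/6=73/116
seg 3: a=-1, c=M3/2=-267/116, d=(M4−M3)/(6·1)=89/116, b=Δ3−h3·(2M3+M4)/6=263/58
t_q=21/4 → seg 3, τ=1/4; S=-1+263/58·τ+-267/116·τ²+89/116·τ³=13/7424

  seg 0: a=1 b=61/116 c=0 d=-59/348
  seg 1: a=-2 b=-235/58 c=-177/116 d=299/116
  seg 2: a=-5 b=73/116 c=180/29 d=-329/116
  seg 3: a=-1 b=263/58 c=-267/116 d=89/116
S(21/4) = 13/7424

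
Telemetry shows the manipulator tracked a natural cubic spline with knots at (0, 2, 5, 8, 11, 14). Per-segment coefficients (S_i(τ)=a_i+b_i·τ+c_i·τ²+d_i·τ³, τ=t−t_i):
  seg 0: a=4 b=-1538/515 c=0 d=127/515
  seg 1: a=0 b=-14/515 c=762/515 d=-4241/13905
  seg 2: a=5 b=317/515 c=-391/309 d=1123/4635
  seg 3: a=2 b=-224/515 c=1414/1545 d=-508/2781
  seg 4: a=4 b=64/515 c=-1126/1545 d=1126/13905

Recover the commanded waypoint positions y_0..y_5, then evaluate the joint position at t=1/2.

y_0 = S_0(0) = a_0 = 4
y_1 = S_1(0) = a_1 = 0
y_2 = S_2(0) = a_2 = 5
y_3 = S_3(0) = a_3 = 2
y_4 = S_4(0) = a_4 = 4
y_5 = S_4(3) = 0
t_q=1/2 is in segment 0 (τ=1/2); S_0(τ)=2091/824

y_0=4 y_1=0 y_2=5 y_3=2 y_4=4 y_5=0
S(1/2) = 2091/824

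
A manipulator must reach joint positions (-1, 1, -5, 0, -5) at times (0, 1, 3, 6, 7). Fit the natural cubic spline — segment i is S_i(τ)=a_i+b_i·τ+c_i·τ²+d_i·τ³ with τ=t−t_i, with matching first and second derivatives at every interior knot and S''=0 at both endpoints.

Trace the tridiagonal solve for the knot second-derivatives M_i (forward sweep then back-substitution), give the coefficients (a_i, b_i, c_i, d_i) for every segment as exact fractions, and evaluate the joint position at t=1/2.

  seg 0: a=-1 b=3773/1182 c=0 d=-1409/1182
  seg 1: a=1 b=-227/591 c=-1409/394 d=2681/2364
  seg 2: a=-5 b=-638/591 c=636/197 d=-1367/1773
  seg 3: a=0 b=-1493/591 c=-731/197 d=731/591
S(1/2) = 1409/3152

Δ: Δ0=2, Δ1=-3, Δ2=5/3, Δ3=-5
row 1: diag=6, rhs=-30; c'=1/3, d'=-5
row 2: denom=10−2·1/3=28/3; d'=(28−2·-5)/(28/3)=57/14
row 3: denom=8−3·9/28=197/28; d'=(-40−3·57/14)/(197/28)=-1462/197
back: M3=-1462/197
back: M2=57/14−9/28·-1462/197=1272/197
back: M1=-5−1/3·1272/197=-1409/197
M: M0=0, M1=-1409/197, M2=1272/197, M3=-1462/197, M4=0
seg 0: a=-1, c=M0/2=0, d=(M1−M0)/(6·1)=-1409/1182, b=Δ0−h0·(2M0+M1)/6=3773/1182
seg 1: a=1, c=M1/2=-1409/394, d=(M2−M1)/(6·2)=2681/2364, b=Δ1−h1·(2M1+M2)/6=-227/591
seg 2: a=-5, c=M2/2=636/197, d=(M3−M2)/(6·3)=-1367/1773, b=Δ2−h2·(2M2+M3)/6=-638/591
seg 3: a=0, c=M3/2=-731/197, d=(M4−M3)/(6·1)=731/591, b=Δ3−h3·(2M3+M4)/6=-1493/591
t_q=1/2 → seg 0, τ=1/2; S=-1+3773/1182·τ+0·τ²+-1409/1182·τ³=1409/3152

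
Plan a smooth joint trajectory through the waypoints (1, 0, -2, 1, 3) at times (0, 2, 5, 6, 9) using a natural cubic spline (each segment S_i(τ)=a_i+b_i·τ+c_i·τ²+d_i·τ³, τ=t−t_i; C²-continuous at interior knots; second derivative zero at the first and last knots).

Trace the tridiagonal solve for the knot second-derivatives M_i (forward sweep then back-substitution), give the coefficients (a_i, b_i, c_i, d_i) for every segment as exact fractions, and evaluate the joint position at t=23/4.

  seg 0: a=1 b=-34/279 c=0 d=-211/2232
  seg 1: a=0 b=-701/558 c=-211/372 d=2557/10044
  seg 2: a=-2 b=2471/1116 c=481/279 d=-349/372
  seg 3: a=1 b=1589/558 c=-1217/1116 d=1217/10044
S(23/4) = 5585/23808

Δ: Δ0=-1/2, Δ1=-2/3, Δ2=3, Δ3=2/3
row 1: diag=10, rhs=-1; c'=3/10, d'=-1/10
row 2: denom=8−3·3/10=71/10; d'=(22−3·-1/10)/(71/10)=223/71
row 3: denom=8−1·10/71=558/71; d'=(-14−1·223/71)/(558/71)=-1217/558
back: M3=-1217/558
back: M2=223/71−10/71·-1217/558=962/279
back: M1=-1/10−3/10·962/279=-211/186
M: M0=0, M1=-211/186, M2=962/279, M3=-1217/558, M4=0
seg 0: a=1, c=M0/2=0, d=(M1−M0)/(6·2)=-211/2232, b=Δ0−h0·(2M0+M1)/6=-34/279
seg 1: a=0, c=M1/2=-211/372, d=(M2−M1)/(6·3)=2557/10044, b=Δ1−h1·(2M1+M2)/6=-701/558
seg 2: a=-2, c=M2/2=481/279, d=(M3−M2)/(6·1)=-349/372, b=Δ2−h2·(2M2+M3)/6=2471/1116
seg 3: a=1, c=M3/2=-1217/1116, d=(M4−M3)/(6·3)=1217/10044, b=Δ3−h3·(2M3+M4)/6=1589/558
t_q=23/4 → seg 2, τ=3/4; S=-2+2471/1116·τ+481/279·τ²+-349/372·τ³=5585/23808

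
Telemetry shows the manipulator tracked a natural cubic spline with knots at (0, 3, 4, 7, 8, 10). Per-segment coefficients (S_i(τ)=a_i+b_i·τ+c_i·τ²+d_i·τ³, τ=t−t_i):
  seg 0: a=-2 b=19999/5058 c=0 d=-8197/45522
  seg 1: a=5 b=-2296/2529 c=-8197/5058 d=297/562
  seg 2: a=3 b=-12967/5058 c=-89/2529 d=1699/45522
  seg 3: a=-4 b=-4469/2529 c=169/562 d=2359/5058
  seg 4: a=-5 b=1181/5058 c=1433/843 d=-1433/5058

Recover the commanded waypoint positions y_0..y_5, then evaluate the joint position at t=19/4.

y_0=-2 y_1=5 y_2=3 y_3=-4 y_4=-5 y_5=0
S(19/4) = 38601/35968

y_0 = S_0(0) = a_0 = -2
y_1 = S_1(0) = a_1 = 5
y_2 = S_2(0) = a_2 = 3
y_3 = S_3(0) = a_3 = -4
y_4 = S_4(0) = a_4 = -5
y_5 = S_4(2) = 0
t_q=19/4 is in segment 2 (τ=3/4); S_2(τ)=38601/35968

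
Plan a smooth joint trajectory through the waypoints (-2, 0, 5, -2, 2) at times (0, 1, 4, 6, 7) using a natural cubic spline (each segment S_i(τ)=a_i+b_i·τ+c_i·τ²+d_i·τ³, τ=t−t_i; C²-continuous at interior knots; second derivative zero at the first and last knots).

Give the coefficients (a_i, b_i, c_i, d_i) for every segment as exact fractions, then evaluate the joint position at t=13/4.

Δ: Δ0=2, Δ1=5/3, Δ2=-7/2, Δ3=4
row 1: diag=8, rhs=-2; c'=3/8, d'=-1/4
row 2: denom=10−3·3/8=71/8; d'=(-31−3·-1/4)/(71/8)=-242/71
row 3: denom=6−2·16/71=394/71; d'=(45−2·-242/71)/(394/71)=3679/394
back: M3=3679/394
back: M2=-242/71−16/71·3679/394=-1086/197
back: M1=-1/4−3/8·-1086/197=358/197
M: M0=0, M1=358/197, M2=-1086/197, M3=3679/394, M4=0
seg 0: a=-2, c=M0/2=0, d=(M1−M0)/(6·1)=179/591, b=Δ0−h0·(2M0+M1)/6=1003/591
seg 1: a=0, c=M1/2=179/197, d=(M2−M1)/(6·3)=-722/1773, b=Δ1−h1·(2M1+M2)/6=1540/591
seg 2: a=5, c=M2/2=-543/197, d=(M3−M2)/(6·2)=5851/4728, b=Δ2−h2·(2M2+M3)/6=-1736/591
seg 3: a=-2, c=M3/2=3679/788, d=(M4−M3)/(6·1)=-3679/2364, b=Δ3−h3·(2M3+M4)/6=1049/1182
t_q=13/4 → seg 1, τ=9/4; S=0+1540/591·τ+179/197·τ²+-722/1773·τ³=36717/6304

  seg 0: a=-2 b=1003/591 c=0 d=179/591
  seg 1: a=0 b=1540/591 c=179/197 d=-722/1773
  seg 2: a=5 b=-1736/591 c=-543/197 d=5851/4728
  seg 3: a=-2 b=1049/1182 c=3679/788 d=-3679/2364
S(13/4) = 36717/6304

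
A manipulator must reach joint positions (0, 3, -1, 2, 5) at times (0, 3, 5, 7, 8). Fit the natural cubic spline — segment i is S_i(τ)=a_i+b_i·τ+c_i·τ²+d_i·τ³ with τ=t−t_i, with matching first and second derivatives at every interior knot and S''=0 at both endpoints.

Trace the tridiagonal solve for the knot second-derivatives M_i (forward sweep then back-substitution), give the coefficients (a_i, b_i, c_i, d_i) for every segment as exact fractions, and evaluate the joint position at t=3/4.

Δ: Δ0=1, Δ1=-2, Δ2=3/2, Δ3=3
row 1: diag=10, rhs=-18; c'=1/5, d'=-9/5
row 2: denom=8−2·1/5=38/5; d'=(21−2·-9/5)/(38/5)=123/38
row 3: denom=6−2·5/19=104/19; d'=(9−2·123/38)/(104/19)=6/13
back: M3=6/13
back: M2=123/38−5/19·6/13=81/26
back: M1=-9/5−1/5·81/26=-63/26
M: M0=0, M1=-63/26, M2=81/26, M3=6/13, M4=0
seg 0: a=0, c=M0/2=0, d=(M1−M0)/(6·3)=-7/52, b=Δ0−h0·(2M0+M1)/6=115/52
seg 1: a=3, c=M1/2=-63/52, d=(M2−M1)/(6·2)=6/13, b=Δ1−h1·(2M1+M2)/6=-37/26
seg 2: a=-1, c=M2/2=81/52, d=(M3−M2)/(6·2)=-23/104, b=Δ2−h2·(2M2+M3)/6=-19/26
seg 3: a=2, c=M3/2=3/13, d=(M4−M3)/(6·1)=-1/13, b=Δ3−h3·(2M3+M4)/6=37/13
t_q=3/4 → seg 0, τ=3/4; S=0+115/52·τ+0·τ²+-7/52·τ³=5331/3328

  seg 0: a=0 b=115/52 c=0 d=-7/52
  seg 1: a=3 b=-37/26 c=-63/52 d=6/13
  seg 2: a=-1 b=-19/26 c=81/52 d=-23/104
  seg 3: a=2 b=37/13 c=3/13 d=-1/13
S(3/4) = 5331/3328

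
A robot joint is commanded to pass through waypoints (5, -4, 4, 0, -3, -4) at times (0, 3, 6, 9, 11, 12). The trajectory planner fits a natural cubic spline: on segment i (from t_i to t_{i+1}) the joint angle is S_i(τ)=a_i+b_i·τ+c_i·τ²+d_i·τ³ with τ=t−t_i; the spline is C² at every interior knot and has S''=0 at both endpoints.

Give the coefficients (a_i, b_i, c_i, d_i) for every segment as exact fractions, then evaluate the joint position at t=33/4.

Δ: Δ0=-3, Δ1=8/3, Δ2=-4/3, Δ3=-3/2, Δ4=-1
row 1: diag=12, rhs=34; c'=1/4, d'=17/6
row 2: denom=12−3·1/4=45/4; d'=(-24−3·17/6)/(45/4)=-26/9
row 3: denom=10−3·4/15=46/5; d'=(-1−3·-26/9)/(46/5)=5/6
row 4: denom=6−2·5/23=128/23; d'=(3−2·5/6)/(128/23)=23/96
back: M4=23/96
back: M3=5/6−5/23·23/96=25/32
back: M2=-26/9−4/15·25/32=-223/72
back: M1=17/6−1/4·-223/72=1039/288
M: M0=0, M1=1039/288, M2=-223/72, M3=25/32, M4=23/96, M5=0
seg 0: a=5, c=M0/2=0, d=(M1−M0)/(6·3)=1039/5184, b=Δ0−h0·(2M0+M1)/6=-2767/576
seg 1: a=-4, c=M1/2=1039/576, d=(M2−M1)/(6·3)=-1931/5184, b=Δ1−h1·(2M1+M2)/6=175/288
seg 2: a=4, c=M2/2=-223/144, d=(M3−M2)/(6·3)=1117/5184, b=Δ2−h2·(2M2+M3)/6=791/576
seg 3: a=0, c=M3/2=25/64, d=(M4−M3)/(6·2)=-13/288, b=Δ3−h3·(2M3+M4)/6=-605/288
seg 4: a=-3, c=M4/2=23/192, d=(M5−M4)/(6·1)=-23/576, b=Δ4−h4·(2M4+M5)/6=-311/288
t_q=33/4 → seg 2, τ=9/4; S=4+791/576·τ+-223/144·τ²+1117/5184·τ³=6981/4096

  seg 0: a=5 b=-2767/576 c=0 d=1039/5184
  seg 1: a=-4 b=175/288 c=1039/576 d=-1931/5184
  seg 2: a=4 b=791/576 c=-223/144 d=1117/5184
  seg 3: a=0 b=-605/288 c=25/64 d=-13/288
  seg 4: a=-3 b=-311/288 c=23/192 d=-23/576
S(33/4) = 6981/4096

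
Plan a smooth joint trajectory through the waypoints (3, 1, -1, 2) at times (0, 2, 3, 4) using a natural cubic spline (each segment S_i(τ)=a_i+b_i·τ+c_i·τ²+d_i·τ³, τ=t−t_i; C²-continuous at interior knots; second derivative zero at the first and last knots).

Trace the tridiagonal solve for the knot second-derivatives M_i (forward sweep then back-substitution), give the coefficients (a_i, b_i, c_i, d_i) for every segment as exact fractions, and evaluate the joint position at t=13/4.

Δ: Δ0=-1, Δ1=-2, Δ2=3
row 1: diag=6, rhs=-6; c'=1/6, d'=-1
row 2: denom=4−1·1/6=23/6; d'=(30−1·-1)/(23/6)=186/23
back: M2=186/23
back: M1=-1−1/6·186/23=-54/23
M: M0=0, M1=-54/23, M2=186/23, M3=0
seg 0: a=3, c=M0/2=0, d=(M1−M0)/(6·2)=-9/46, b=Δ0−h0·(2M0+M1)/6=-5/23
seg 1: a=1, c=M1/2=-27/23, d=(M2−M1)/(6·1)=40/23, b=Δ1−h1·(2M1+M2)/6=-59/23
seg 2: a=-1, c=M2/2=93/23, d=(M3−M2)/(6·1)=-31/23, b=Δ2−h2·(2M2+M3)/6=7/23
t_q=13/4 → seg 2, τ=1/4; S=-1+7/23·τ+93/23·τ²+-31/23·τ³=-1019/1472

  seg 0: a=3 b=-5/23 c=0 d=-9/46
  seg 1: a=1 b=-59/23 c=-27/23 d=40/23
  seg 2: a=-1 b=7/23 c=93/23 d=-31/23
S(13/4) = -1019/1472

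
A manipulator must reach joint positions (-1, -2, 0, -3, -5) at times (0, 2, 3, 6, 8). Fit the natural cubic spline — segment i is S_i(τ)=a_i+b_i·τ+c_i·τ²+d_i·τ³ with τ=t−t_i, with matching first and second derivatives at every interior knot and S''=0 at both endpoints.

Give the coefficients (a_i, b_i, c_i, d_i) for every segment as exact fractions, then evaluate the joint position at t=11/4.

Δ: Δ0=-1/2, Δ1=2, Δ2=-1, Δ3=-1
row 1: diag=6, rhs=15; c'=1/6, d'=5/2
row 2: denom=8−1·1/6=47/6; d'=(-18−1·5/2)/(47/6)=-123/47
row 3: denom=10−3·18/47=416/47; d'=(0−3·-123/47)/(416/47)=369/416
back: M3=369/416
back: M2=-123/47−18/47·369/416=-615/208
back: M1=5/2−1/6·-615/208=1245/416
M: M0=0, M1=1245/416, M2=-615/208, M3=369/416, M4=0
seg 0: a=-1, c=M0/2=0, d=(M1−M0)/(6·2)=415/1664, b=Δ0−h0·(2M0+M1)/6=-623/416
seg 1: a=-2, c=M1/2=1245/832, d=(M2−M1)/(6·1)=-825/832, b=Δ1−h1·(2M1+M2)/6=311/208
seg 2: a=0, c=M2/2=-615/416, d=(M3−M2)/(6·3)=41/192, b=Δ2−h2·(2M2+M3)/6=1259/832
seg 3: a=-3, c=M3/2=369/832, d=(M4−M3)/(6·2)=-123/1664, b=Δ3−h3·(2M3+M4)/6=-331/208
t_q=11/4 → seg 1, τ=3/4; S=-2+311/208·τ+1245/832·τ²+-825/832·τ³=-24239/53248

  seg 0: a=-1 b=-623/416 c=0 d=415/1664
  seg 1: a=-2 b=311/208 c=1245/832 d=-825/832
  seg 2: a=0 b=1259/832 c=-615/416 d=41/192
  seg 3: a=-3 b=-331/208 c=369/832 d=-123/1664
S(11/4) = -24239/53248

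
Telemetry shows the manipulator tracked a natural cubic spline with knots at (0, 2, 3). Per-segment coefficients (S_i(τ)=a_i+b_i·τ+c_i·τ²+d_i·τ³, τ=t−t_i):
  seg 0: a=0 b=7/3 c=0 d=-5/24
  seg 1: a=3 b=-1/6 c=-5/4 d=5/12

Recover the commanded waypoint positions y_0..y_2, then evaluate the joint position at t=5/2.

y_0=0 y_1=3 y_2=2
S(5/2) = 85/32

y_0 = S_0(0) = a_0 = 0
y_1 = S_1(0) = a_1 = 3
y_2 = S_1(1) = 2
t_q=5/2 is in segment 1 (τ=1/2); S_1(τ)=85/32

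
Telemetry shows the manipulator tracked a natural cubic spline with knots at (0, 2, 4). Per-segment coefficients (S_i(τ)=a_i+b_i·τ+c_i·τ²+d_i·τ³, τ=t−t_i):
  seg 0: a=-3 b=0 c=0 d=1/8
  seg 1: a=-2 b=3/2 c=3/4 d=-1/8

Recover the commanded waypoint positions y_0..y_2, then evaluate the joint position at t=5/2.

y_0=-3 y_1=-2 y_2=3
S(5/2) = -69/64

y_0 = S_0(0) = a_0 = -3
y_1 = S_1(0) = a_1 = -2
y_2 = S_1(2) = 3
t_q=5/2 is in segment 1 (τ=1/2); S_1(τ)=-69/64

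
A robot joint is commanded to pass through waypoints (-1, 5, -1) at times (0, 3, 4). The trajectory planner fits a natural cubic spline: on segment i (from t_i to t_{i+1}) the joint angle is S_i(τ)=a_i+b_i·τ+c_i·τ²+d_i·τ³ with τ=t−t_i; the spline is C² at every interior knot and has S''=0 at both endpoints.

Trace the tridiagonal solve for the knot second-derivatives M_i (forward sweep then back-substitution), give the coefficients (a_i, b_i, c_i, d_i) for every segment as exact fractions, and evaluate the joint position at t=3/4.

Δ: Δ0=2, Δ1=-6
row 1: diag=8, rhs=-48; c'=1/8, d'=-6
back: M1=-6
M: M0=0, M1=-6, M2=0
seg 0: a=-1, c=M0/2=0, d=(M1−M0)/(6·3)=-1/3, b=Δ0−h0·(2M0+M1)/6=5
seg 1: a=5, c=M1/2=-3, d=(M2−M1)/(6·1)=1, b=Δ1−h1·(2M1+M2)/6=-4
t_q=3/4 → seg 0, τ=3/4; S=-1+5·τ+0·τ²+-1/3·τ³=167/64

  seg 0: a=-1 b=5 c=0 d=-1/3
  seg 1: a=5 b=-4 c=-3 d=1
S(3/4) = 167/64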